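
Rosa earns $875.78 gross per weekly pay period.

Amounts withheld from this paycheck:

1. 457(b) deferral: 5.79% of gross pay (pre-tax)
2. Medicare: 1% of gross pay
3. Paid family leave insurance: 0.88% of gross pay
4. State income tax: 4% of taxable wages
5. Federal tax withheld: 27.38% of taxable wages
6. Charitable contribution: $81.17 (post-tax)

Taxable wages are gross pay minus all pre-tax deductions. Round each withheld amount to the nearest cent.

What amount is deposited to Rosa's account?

$468.53

457(b) deferral: $875.78 × 0.0579 = $50.71
Taxable wages = $875.78 − $50.71 = $825.07
Federal tax withheld: $825.07 × 0.2738 = $225.90
State income tax: $825.07 × 0.04 = $33.00
Paid family leave insurance: $875.78 × 0.0088 = $7.71
Medicare: $875.78 × 0.01 = $8.76
Charitable contribution: $81.17
Total deductions = $50.71 + $225.90 + $33.00 + $7.71 + $8.76 + $81.17 = $407.25
Net pay = $875.78 − $407.25 = $468.53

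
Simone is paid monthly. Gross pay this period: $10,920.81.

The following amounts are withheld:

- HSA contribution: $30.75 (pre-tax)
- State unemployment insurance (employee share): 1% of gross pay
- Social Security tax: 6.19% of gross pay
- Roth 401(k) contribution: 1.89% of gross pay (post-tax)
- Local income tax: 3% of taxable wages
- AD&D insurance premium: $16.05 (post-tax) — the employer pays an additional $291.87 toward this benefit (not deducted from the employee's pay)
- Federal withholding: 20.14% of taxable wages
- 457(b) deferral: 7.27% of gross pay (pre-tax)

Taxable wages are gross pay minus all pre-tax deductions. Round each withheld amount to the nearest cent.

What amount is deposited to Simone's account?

$6,752.22

457(b) deferral: $10,920.81 × 0.0727 = $793.94
HSA contribution: $30.75
Pre-tax total = $793.94 + $30.75 = $824.69
Taxable wages = $10,920.81 − $824.69 = $10,096.12
Federal withholding: $10,096.12 × 0.2014 = $2,033.36
Local income tax: $10,096.12 × 0.03 = $302.88
State unemployment insurance (employee share): $10,920.81 × 0.01 = $109.21
Social Security tax: $10,920.81 × 0.0619 = $676.00
Roth 401(k) contribution: $10,920.81 × 0.0189 = $206.40
AD&D insurance premium: $16.05
(Employer's $291.87 toward AD&D insurance premium is not withheld from the employee.)
Total deductions = $793.94 + $30.75 + $2,033.36 + $302.88 + $109.21 + $676.00 + $206.40 + $16.05 = $4,168.59
Net pay = $10,920.81 − $4,168.59 = $6,752.22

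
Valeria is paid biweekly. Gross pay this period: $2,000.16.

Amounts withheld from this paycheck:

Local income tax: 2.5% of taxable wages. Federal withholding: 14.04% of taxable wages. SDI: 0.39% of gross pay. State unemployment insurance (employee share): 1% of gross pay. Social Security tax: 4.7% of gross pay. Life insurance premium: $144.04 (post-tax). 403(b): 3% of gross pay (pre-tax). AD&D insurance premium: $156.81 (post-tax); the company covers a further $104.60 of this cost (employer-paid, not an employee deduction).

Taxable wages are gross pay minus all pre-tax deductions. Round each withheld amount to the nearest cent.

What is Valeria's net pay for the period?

$1,196.60

403(b): $2,000.16 × 0.03 = $60.00
Taxable wages = $2,000.16 − $60.00 = $1,940.16
Federal withholding: $1,940.16 × 0.1404 = $272.40
Local income tax: $1,940.16 × 0.025 = $48.50
SDI: $2,000.16 × 0.0039 = $7.80
State unemployment insurance (employee share): $2,000.16 × 0.01 = $20.00
Social Security tax: $2,000.16 × 0.047 = $94.01
Life insurance premium: $144.04
AD&D insurance premium: $156.81
(Employer's $104.60 toward AD&D insurance premium is not withheld from the employee.)
Total deductions = $60.00 + $272.40 + $48.50 + $7.80 + $20.00 + $94.01 + $144.04 + $156.81 = $803.56
Net pay = $2,000.16 − $803.56 = $1,196.60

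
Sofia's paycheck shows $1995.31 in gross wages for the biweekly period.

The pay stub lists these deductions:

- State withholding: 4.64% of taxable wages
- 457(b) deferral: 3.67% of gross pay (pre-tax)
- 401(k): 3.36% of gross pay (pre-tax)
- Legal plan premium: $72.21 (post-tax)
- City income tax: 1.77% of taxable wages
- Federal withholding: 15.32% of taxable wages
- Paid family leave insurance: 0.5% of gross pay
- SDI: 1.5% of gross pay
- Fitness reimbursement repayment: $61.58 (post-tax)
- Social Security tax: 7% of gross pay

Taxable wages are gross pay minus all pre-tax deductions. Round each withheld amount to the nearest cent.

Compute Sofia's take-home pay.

$1138.58

457(b) deferral: $1995.31 × 0.0367 = $73.23
401(k): $1995.31 × 0.0336 = $67.04
Pre-tax total = $73.23 + $67.04 = $140.27
Taxable wages = $1995.31 − $140.27 = $1855.04
Federal withholding: $1855.04 × 0.1532 = $284.19
State withholding: $1855.04 × 0.0464 = $86.07
City income tax: $1855.04 × 0.0177 = $32.83
Social Security tax: $1995.31 × 0.07 = $139.67
Paid family leave insurance: $1995.31 × 0.005 = $9.98
SDI: $1995.31 × 0.015 = $29.93
Legal plan premium: $72.21
Fitness reimbursement repayment: $61.58
Total deductions = $73.23 + $67.04 + $284.19 + $86.07 + $32.83 + $139.67 + $9.98 + $29.93 + $72.21 + $61.58 = $856.73
Net pay = $1995.31 − $856.73 = $1138.58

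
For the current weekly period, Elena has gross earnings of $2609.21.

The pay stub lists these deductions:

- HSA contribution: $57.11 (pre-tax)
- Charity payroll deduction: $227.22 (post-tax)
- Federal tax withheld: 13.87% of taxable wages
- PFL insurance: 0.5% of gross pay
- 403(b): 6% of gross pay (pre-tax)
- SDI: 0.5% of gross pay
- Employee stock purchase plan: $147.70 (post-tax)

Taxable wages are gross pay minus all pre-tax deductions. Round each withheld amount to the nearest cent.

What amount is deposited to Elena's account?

403(b): $2609.21 × 0.06 = $156.55
HSA contribution: $57.11
Pre-tax total = $156.55 + $57.11 = $213.66
Taxable wages = $2609.21 − $213.66 = $2395.55
Federal tax withheld: $2395.55 × 0.1387 = $332.26
SDI: $2609.21 × 0.005 = $13.05
PFL insurance: $2609.21 × 0.005 = $13.05
Charity payroll deduction: $227.22
Employee stock purchase plan: $147.70
Total deductions = $156.55 + $57.11 + $332.26 + $13.05 + $13.05 + $227.22 + $147.70 = $946.94
Net pay = $2609.21 − $946.94 = $1662.27

$1662.27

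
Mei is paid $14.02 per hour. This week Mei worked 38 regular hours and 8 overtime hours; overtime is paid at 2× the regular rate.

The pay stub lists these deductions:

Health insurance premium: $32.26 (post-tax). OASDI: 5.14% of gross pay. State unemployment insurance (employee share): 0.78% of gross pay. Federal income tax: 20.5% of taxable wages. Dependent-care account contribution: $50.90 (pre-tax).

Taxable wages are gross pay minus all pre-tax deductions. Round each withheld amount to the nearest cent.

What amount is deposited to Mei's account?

Regular pay: 38 × $14.02 = $532.76
Overtime pay: 8 × $14.02 × 2 = $224.32
Gross pay = $532.76 + $224.32 = $757.08
Dependent-care account contribution: $50.90
Taxable wages = $757.08 − $50.90 = $706.18
Federal income tax: $706.18 × 0.205 = $144.77
OASDI: $757.08 × 0.0514 = $38.91
State unemployment insurance (employee share): $757.08 × 0.0078 = $5.91
Health insurance premium: $32.26
Total deductions = $50.90 + $144.77 + $38.91 + $5.91 + $32.26 = $272.75
Net pay = $757.08 − $272.75 = $484.33

$484.33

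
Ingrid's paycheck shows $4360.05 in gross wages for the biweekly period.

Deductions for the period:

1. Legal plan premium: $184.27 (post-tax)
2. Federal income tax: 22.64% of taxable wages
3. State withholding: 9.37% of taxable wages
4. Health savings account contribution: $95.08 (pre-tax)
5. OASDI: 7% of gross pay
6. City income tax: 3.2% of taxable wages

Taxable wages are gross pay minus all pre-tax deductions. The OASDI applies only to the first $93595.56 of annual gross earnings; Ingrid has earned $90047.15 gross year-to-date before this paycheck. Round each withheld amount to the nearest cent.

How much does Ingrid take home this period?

$2330.61

Health savings account contribution: $95.08
Taxable wages = $4360.05 − $95.08 = $4264.97
City income tax: $4264.97 × 0.032 = $136.48
State withholding: $4264.97 × 0.0937 = $399.63
Federal income tax: $4264.97 × 0.2264 = $965.59
OASDI: only $93595.56 − $90047.15 = $3548.41 of this check is subject → $3548.41 × 0.07 = $248.39
Legal plan premium: $184.27
Total deductions = $95.08 + $136.48 + $399.63 + $965.59 + $248.39 + $184.27 = $2029.44
Net pay = $4360.05 − $2029.44 = $2330.61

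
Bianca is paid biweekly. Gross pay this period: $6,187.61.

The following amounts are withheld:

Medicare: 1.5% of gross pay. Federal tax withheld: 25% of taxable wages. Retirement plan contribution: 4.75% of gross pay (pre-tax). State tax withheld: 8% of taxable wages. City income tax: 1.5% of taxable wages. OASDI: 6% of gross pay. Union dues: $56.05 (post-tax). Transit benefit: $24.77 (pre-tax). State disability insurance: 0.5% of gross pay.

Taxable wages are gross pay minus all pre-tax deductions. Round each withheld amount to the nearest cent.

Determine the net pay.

Transit benefit: $24.77
Retirement plan contribution: $6,187.61 × 0.0475 = $293.91
Pre-tax total = $24.77 + $293.91 = $318.68
Taxable wages = $6,187.61 − $318.68 = $5,868.93
Federal tax withheld: $5,868.93 × 0.25 = $1,467.23
State tax withheld: $5,868.93 × 0.08 = $469.51
City income tax: $5,868.93 × 0.015 = $88.03
Medicare: $6,187.61 × 0.015 = $92.81
OASDI: $6,187.61 × 0.06 = $371.26
State disability insurance: $6,187.61 × 0.005 = $30.94
Union dues: $56.05
Total deductions = $24.77 + $293.91 + $1,467.23 + $469.51 + $88.03 + $92.81 + $371.26 + $30.94 + $56.05 = $2,894.51
Net pay = $6,187.61 − $2,894.51 = $3,293.10

$3,293.10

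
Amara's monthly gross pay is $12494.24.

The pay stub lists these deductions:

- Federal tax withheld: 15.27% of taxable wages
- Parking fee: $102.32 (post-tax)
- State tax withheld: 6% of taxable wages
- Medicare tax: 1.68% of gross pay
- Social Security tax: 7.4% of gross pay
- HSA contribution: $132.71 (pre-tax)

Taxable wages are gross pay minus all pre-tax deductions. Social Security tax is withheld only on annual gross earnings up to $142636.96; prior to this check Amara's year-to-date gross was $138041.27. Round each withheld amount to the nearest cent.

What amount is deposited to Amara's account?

$9079.93

HSA contribution: $132.71
Taxable wages = $12494.24 − $132.71 = $12361.53
Federal tax withheld: $12361.53 × 0.1527 = $1887.61
State tax withheld: $12361.53 × 0.06 = $741.69
Social Security tax: only $142636.96 − $138041.27 = $4595.69 of this check is subject → $4595.69 × 0.074 = $340.08
Medicare tax: $12494.24 × 0.0168 = $209.90
Parking fee: $102.32
Total deductions = $132.71 + $1887.61 + $741.69 + $340.08 + $209.90 + $102.32 = $3414.31
Net pay = $12494.24 − $3414.31 = $9079.93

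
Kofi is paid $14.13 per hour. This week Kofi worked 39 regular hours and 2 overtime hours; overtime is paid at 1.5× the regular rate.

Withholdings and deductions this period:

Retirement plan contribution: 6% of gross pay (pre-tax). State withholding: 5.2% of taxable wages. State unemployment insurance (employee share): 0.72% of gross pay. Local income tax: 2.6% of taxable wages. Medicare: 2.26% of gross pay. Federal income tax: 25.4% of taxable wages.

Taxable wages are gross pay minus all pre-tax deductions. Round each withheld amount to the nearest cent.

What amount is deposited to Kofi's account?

Regular pay: 39 × $14.13 = $551.07
Overtime pay: 2 × $14.13 × 1.5 = $42.39
Gross pay = $551.07 + $42.39 = $593.46
Retirement plan contribution: $593.46 × 0.06 = $35.61
Taxable wages = $593.46 − $35.61 = $557.85
State withholding: $557.85 × 0.052 = $29.01
Local income tax: $557.85 × 0.026 = $14.50
Federal income tax: $557.85 × 0.254 = $141.69
Medicare: $593.46 × 0.0226 = $13.41
State unemployment insurance (employee share): $593.46 × 0.0072 = $4.27
Total deductions = $35.61 + $29.01 + $14.50 + $141.69 + $13.41 + $4.27 = $238.49
Net pay = $593.46 − $238.49 = $354.97

$354.97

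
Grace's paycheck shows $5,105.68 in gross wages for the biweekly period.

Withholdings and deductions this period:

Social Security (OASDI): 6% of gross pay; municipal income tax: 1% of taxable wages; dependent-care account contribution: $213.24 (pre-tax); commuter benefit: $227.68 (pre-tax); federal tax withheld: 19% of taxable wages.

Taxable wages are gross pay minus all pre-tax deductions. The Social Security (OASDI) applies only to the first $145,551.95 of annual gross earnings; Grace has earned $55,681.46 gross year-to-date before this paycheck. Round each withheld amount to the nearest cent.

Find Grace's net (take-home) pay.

$3,425.47

Dependent-care account contribution: $213.24
Commuter benefit: $227.68
Pre-tax total = $213.24 + $227.68 = $440.92
Taxable wages = $5,105.68 − $440.92 = $4,664.76
Federal tax withheld: $4,664.76 × 0.19 = $886.30
Municipal income tax: $4,664.76 × 0.01 = $46.65
Social Security (OASDI): cap not yet reached, full $5,105.68 is subject → $5,105.68 × 0.06 = $306.34
Total deductions = $213.24 + $227.68 + $886.30 + $46.65 + $306.34 = $1,680.21
Net pay = $5,105.68 − $1,680.21 = $3,425.47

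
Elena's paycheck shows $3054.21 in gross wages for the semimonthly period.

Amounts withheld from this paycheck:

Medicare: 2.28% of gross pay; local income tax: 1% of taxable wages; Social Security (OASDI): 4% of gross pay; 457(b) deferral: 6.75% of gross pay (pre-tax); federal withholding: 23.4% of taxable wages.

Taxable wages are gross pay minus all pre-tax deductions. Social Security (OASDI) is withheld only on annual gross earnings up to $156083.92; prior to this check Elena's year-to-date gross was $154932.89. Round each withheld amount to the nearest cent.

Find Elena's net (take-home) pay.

$2037.45

457(b) deferral: $3054.21 × 0.0675 = $206.16
Taxable wages = $3054.21 − $206.16 = $2848.05
Local income tax: $2848.05 × 0.01 = $28.48
Federal withholding: $2848.05 × 0.234 = $666.44
Social Security (OASDI): only $156083.92 − $154932.89 = $1151.03 of this check is subject → $1151.03 × 0.04 = $46.04
Medicare: $3054.21 × 0.0228 = $69.64
Total deductions = $206.16 + $28.48 + $666.44 + $46.04 + $69.64 = $1016.76
Net pay = $3054.21 − $1016.76 = $2037.45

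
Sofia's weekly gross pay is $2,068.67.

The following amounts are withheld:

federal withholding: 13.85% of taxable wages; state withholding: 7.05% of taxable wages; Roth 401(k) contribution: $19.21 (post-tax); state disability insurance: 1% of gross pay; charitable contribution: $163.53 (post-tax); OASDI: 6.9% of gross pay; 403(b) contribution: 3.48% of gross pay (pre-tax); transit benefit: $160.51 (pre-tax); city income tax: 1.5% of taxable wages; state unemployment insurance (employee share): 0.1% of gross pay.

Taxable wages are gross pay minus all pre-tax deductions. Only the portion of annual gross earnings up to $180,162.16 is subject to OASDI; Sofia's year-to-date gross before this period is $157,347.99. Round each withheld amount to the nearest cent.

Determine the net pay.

$1,076.63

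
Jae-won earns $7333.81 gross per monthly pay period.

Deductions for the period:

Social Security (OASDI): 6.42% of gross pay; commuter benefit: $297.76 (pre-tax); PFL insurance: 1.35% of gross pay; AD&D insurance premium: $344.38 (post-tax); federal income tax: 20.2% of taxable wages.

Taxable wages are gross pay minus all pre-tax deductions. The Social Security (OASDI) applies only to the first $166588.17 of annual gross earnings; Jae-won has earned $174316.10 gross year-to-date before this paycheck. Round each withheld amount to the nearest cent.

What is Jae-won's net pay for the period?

$5171.38

Commuter benefit: $297.76
Taxable wages = $7333.81 − $297.76 = $7036.05
Federal income tax: $7036.05 × 0.202 = $1421.28
PFL insurance: $7333.81 × 0.0135 = $99.01
Social Security (OASDI): annual cap $166588.17 already reached (YTD $174316.10), so $0.00
AD&D insurance premium: $344.38
Total deductions = $297.76 + $1421.28 + $99.01 + $0.00 + $344.38 = $2162.43
Net pay = $7333.81 − $2162.43 = $5171.38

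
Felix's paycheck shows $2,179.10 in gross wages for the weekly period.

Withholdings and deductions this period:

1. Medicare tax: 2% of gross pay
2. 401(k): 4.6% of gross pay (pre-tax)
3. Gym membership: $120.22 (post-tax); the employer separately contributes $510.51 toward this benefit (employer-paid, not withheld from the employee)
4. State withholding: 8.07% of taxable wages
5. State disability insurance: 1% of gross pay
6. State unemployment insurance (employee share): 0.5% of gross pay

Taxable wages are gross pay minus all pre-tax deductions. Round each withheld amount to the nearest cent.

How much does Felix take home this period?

$1,714.61

401(k): $2,179.10 × 0.046 = $100.24
Taxable wages = $2,179.10 − $100.24 = $2,078.86
State withholding: $2,078.86 × 0.0807 = $167.76
State unemployment insurance (employee share): $2,179.10 × 0.005 = $10.90
State disability insurance: $2,179.10 × 0.01 = $21.79
Medicare tax: $2,179.10 × 0.02 = $43.58
Gym membership: $120.22
(Employer's $510.51 toward gym membership is not withheld from the employee.)
Total deductions = $100.24 + $167.76 + $10.90 + $21.79 + $43.58 + $120.22 = $464.49
Net pay = $2,179.10 − $464.49 = $1,714.61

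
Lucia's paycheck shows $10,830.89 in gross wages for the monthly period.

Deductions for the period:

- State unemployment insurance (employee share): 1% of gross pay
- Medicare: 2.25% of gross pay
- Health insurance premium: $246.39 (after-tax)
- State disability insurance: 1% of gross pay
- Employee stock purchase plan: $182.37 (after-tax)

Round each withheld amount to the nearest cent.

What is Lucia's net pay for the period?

$9,941.81

State unemployment insurance (employee share): $10,830.89 × 0.01 = $108.31
State disability insurance: $10,830.89 × 0.01 = $108.31
Medicare: $10,830.89 × 0.0225 = $243.70
Employee stock purchase plan: $182.37
Health insurance premium: $246.39
Total deductions = $108.31 + $108.31 + $243.70 + $182.37 + $246.39 = $889.08
Net pay = $10,830.89 − $889.08 = $9,941.81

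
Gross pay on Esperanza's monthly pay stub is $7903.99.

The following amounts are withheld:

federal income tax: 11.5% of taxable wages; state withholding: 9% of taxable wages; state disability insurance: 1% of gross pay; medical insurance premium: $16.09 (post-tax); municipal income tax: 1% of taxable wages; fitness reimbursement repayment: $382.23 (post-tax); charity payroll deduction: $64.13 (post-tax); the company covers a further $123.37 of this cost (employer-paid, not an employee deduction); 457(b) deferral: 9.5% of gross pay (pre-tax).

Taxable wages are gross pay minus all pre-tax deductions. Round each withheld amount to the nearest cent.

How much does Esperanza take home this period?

457(b) deferral: $7903.99 × 0.095 = $750.88
Taxable wages = $7903.99 − $750.88 = $7153.11
State withholding: $7153.11 × 0.09 = $643.78
Federal income tax: $7153.11 × 0.115 = $822.61
Municipal income tax: $7153.11 × 0.01 = $71.53
State disability insurance: $7903.99 × 0.01 = $79.04
Fitness reimbursement repayment: $382.23
Charity payroll deduction: $64.13
Medical insurance premium: $16.09
(Employer's $123.37 toward charity payroll deduction is not withheld from the employee.)
Total deductions = $750.88 + $643.78 + $822.61 + $71.53 + $79.04 + $382.23 + $64.13 + $16.09 = $2830.29
Net pay = $7903.99 − $2830.29 = $5073.70

$5073.70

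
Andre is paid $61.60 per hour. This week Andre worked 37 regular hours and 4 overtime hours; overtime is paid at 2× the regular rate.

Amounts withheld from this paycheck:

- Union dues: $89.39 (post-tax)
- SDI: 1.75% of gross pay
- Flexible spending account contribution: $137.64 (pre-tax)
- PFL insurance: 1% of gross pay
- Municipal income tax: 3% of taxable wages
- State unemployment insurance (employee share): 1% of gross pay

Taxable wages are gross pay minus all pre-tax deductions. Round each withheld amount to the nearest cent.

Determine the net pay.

$2361.99

Regular pay: 37 × $61.60 = $2279.20
Overtime pay: 4 × $61.60 × 2 = $492.80
Gross pay = $2279.20 + $492.80 = $2772.00
Flexible spending account contribution: $137.64
Taxable wages = $2772.00 − $137.64 = $2634.36
Municipal income tax: $2634.36 × 0.03 = $79.03
SDI: $2772.00 × 0.0175 = $48.51
State unemployment insurance (employee share): $2772.00 × 0.01 = $27.72
PFL insurance: $2772.00 × 0.01 = $27.72
Union dues: $89.39
Total deductions = $137.64 + $79.03 + $48.51 + $27.72 + $27.72 + $89.39 = $410.01
Net pay = $2772.00 − $410.01 = $2361.99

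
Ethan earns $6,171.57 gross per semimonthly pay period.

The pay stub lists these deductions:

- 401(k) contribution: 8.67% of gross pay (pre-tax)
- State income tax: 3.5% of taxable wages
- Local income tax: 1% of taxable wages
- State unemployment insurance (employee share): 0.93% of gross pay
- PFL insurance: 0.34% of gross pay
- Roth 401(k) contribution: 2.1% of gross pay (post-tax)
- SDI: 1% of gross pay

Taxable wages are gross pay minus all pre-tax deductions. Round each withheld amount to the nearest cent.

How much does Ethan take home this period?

401(k) contribution: $6,171.57 × 0.0867 = $535.08
Taxable wages = $6,171.57 − $535.08 = $5,636.49
Local income tax: $5,636.49 × 0.01 = $56.36
State income tax: $5,636.49 × 0.035 = $197.28
State unemployment insurance (employee share): $6,171.57 × 0.0093 = $57.40
PFL insurance: $6,171.57 × 0.0034 = $20.98
SDI: $6,171.57 × 0.01 = $61.72
Roth 401(k) contribution: $6,171.57 × 0.021 = $129.60
Total deductions = $535.08 + $56.36 + $197.28 + $57.40 + $20.98 + $61.72 + $129.60 = $1,058.42
Net pay = $6,171.57 − $1,058.42 = $5,113.15

$5,113.15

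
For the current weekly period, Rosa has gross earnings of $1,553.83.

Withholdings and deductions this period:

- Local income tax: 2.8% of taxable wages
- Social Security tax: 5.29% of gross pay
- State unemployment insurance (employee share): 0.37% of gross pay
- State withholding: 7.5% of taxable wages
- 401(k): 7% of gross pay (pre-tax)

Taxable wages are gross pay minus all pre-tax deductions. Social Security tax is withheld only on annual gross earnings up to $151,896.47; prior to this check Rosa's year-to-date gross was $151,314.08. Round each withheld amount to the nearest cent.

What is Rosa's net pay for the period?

$1,259.66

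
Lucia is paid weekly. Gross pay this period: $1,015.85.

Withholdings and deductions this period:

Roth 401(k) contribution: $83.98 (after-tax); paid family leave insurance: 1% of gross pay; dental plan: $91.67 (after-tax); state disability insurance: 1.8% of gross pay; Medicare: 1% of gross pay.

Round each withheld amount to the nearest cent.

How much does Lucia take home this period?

Paid family leave insurance: $1,015.85 × 0.01 = $10.16
Medicare: $1,015.85 × 0.01 = $10.16
State disability insurance: $1,015.85 × 0.018 = $18.29
Roth 401(k) contribution: $83.98
Dental plan: $91.67
Total deductions = $10.16 + $10.16 + $18.29 + $83.98 + $91.67 = $214.26
Net pay = $1,015.85 − $214.26 = $801.59

$801.59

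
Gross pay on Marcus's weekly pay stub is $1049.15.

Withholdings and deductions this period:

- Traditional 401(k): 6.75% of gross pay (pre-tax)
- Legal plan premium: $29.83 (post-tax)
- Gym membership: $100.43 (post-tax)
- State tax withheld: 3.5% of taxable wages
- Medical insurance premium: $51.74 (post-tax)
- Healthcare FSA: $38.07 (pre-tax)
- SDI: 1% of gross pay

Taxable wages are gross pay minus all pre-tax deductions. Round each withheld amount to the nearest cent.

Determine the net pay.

$714.86

Healthcare FSA: $38.07
Traditional 401(k): $1049.15 × 0.0675 = $70.82
Pre-tax total = $38.07 + $70.82 = $108.89
Taxable wages = $1049.15 − $108.89 = $940.26
State tax withheld: $940.26 × 0.035 = $32.91
SDI: $1049.15 × 0.01 = $10.49
Legal plan premium: $29.83
Medical insurance premium: $51.74
Gym membership: $100.43
Total deductions = $38.07 + $70.82 + $32.91 + $10.49 + $29.83 + $51.74 + $100.43 = $334.29
Net pay = $1049.15 − $334.29 = $714.86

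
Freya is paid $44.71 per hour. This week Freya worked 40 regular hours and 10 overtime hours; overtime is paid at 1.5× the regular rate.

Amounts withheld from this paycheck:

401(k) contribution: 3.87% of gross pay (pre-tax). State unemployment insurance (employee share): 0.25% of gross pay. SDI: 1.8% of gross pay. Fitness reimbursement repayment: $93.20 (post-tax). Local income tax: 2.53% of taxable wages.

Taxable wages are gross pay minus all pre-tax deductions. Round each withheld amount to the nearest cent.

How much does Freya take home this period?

Regular pay: 40 × $44.71 = $1,788.40
Overtime pay: 10 × $44.71 × 1.5 = $670.65
Gross pay = $1,788.40 + $670.65 = $2,459.05
401(k) contribution: $2,459.05 × 0.0387 = $95.17
Taxable wages = $2,459.05 − $95.17 = $2,363.88
Local income tax: $2,363.88 × 0.0253 = $59.81
SDI: $2,459.05 × 0.018 = $44.26
State unemployment insurance (employee share): $2,459.05 × 0.0025 = $6.15
Fitness reimbursement repayment: $93.20
Total deductions = $95.17 + $59.81 + $44.26 + $6.15 + $93.20 = $298.59
Net pay = $2,459.05 − $298.59 = $2,160.46

$2,160.46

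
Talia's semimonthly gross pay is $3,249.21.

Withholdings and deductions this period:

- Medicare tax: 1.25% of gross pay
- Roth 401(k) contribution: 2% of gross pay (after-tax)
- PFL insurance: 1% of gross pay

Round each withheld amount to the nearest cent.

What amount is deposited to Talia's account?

PFL insurance: $3,249.21 × 0.01 = $32.49
Medicare tax: $3,249.21 × 0.0125 = $40.62
Roth 401(k) contribution: $3,249.21 × 0.02 = $64.98
Total deductions = $32.49 + $40.62 + $64.98 = $138.09
Net pay = $3,249.21 − $138.09 = $3,111.12

$3,111.12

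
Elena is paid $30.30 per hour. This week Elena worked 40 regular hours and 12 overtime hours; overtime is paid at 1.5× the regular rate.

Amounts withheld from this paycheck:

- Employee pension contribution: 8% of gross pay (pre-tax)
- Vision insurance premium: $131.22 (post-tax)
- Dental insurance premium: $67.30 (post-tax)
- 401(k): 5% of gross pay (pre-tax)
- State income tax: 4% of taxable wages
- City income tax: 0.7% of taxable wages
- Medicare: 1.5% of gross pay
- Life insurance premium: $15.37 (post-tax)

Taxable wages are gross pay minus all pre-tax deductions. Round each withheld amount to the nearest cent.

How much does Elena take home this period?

Regular pay: 40 × $30.30 = $1,212.00
Overtime pay: 12 × $30.30 × 1.5 = $545.40
Gross pay = $1,212.00 + $545.40 = $1,757.40
Employee pension contribution: $1,757.40 × 0.08 = $140.59
401(k): $1,757.40 × 0.05 = $87.87
Pre-tax total = $140.59 + $87.87 = $228.46
Taxable wages = $1,757.40 − $228.46 = $1,528.94
City income tax: $1,528.94 × 0.007 = $10.70
State income tax: $1,528.94 × 0.04 = $61.16
Medicare: $1,757.40 × 0.015 = $26.36
Dental insurance premium: $67.30
Vision insurance premium: $131.22
Life insurance premium: $15.37
Total deductions = $140.59 + $87.87 + $10.70 + $61.16 + $26.36 + $67.30 + $131.22 + $15.37 = $540.57
Net pay = $1,757.40 − $540.57 = $1,216.83

$1,216.83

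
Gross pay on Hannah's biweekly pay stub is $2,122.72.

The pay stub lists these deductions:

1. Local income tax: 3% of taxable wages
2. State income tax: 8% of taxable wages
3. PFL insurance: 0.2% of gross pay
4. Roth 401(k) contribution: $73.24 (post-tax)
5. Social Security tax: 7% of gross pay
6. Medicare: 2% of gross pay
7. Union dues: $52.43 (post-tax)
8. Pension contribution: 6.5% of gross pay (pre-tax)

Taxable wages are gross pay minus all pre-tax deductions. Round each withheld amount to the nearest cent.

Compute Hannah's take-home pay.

$1,445.46

Pension contribution: $2,122.72 × 0.065 = $137.98
Taxable wages = $2,122.72 − $137.98 = $1,984.74
State income tax: $1,984.74 × 0.08 = $158.78
Local income tax: $1,984.74 × 0.03 = $59.54
Medicare: $2,122.72 × 0.02 = $42.45
Social Security tax: $2,122.72 × 0.07 = $148.59
PFL insurance: $2,122.72 × 0.002 = $4.25
Roth 401(k) contribution: $73.24
Union dues: $52.43
Total deductions = $137.98 + $158.78 + $59.54 + $42.45 + $148.59 + $4.25 + $73.24 + $52.43 = $677.26
Net pay = $2,122.72 − $677.26 = $1,445.46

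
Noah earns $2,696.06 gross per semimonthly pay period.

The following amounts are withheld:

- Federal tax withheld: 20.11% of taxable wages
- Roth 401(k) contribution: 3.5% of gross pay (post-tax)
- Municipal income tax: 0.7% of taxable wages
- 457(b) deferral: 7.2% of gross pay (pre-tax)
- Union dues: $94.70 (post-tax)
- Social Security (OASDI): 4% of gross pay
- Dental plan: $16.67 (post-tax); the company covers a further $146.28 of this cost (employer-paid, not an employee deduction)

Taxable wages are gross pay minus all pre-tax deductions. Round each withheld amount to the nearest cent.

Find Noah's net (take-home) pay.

457(b) deferral: $2,696.06 × 0.072 = $194.12
Taxable wages = $2,696.06 − $194.12 = $2,501.94
Municipal income tax: $2,501.94 × 0.007 = $17.51
Federal tax withheld: $2,501.94 × 0.2011 = $503.14
Social Security (OASDI): $2,696.06 × 0.04 = $107.84
Roth 401(k) contribution: $2,696.06 × 0.035 = $94.36
Union dues: $94.70
Dental plan: $16.67
(Employer's $146.28 toward dental plan is not withheld from the employee.)
Total deductions = $194.12 + $17.51 + $503.14 + $107.84 + $94.36 + $94.70 + $16.67 = $1,028.34
Net pay = $2,696.06 − $1,028.34 = $1,667.72

$1,667.72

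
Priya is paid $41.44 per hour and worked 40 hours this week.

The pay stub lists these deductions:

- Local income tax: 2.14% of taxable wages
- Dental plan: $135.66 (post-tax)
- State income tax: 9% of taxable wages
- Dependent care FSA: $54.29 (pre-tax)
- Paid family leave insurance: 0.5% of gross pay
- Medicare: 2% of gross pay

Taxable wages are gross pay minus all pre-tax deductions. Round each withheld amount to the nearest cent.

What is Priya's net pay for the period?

Gross pay: 40 × $41.44 = $1,657.60
Dependent care FSA: $54.29
Taxable wages = $1,657.60 − $54.29 = $1,603.31
Local income tax: $1,603.31 × 0.0214 = $34.31
State income tax: $1,603.31 × 0.09 = $144.30
Paid family leave insurance: $1,657.60 × 0.005 = $8.29
Medicare: $1,657.60 × 0.02 = $33.15
Dental plan: $135.66
Total deductions = $54.29 + $34.31 + $144.30 + $8.29 + $33.15 + $135.66 = $410.00
Net pay = $1,657.60 − $410.00 = $1,247.60

$1,247.60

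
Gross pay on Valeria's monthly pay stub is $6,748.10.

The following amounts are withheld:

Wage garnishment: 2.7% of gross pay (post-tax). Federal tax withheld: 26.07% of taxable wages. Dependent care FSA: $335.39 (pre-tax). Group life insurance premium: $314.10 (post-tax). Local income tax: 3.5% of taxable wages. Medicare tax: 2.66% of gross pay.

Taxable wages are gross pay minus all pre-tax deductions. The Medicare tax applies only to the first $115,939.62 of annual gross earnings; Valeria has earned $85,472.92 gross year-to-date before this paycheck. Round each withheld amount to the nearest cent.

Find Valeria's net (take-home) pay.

Dependent care FSA: $335.39
Taxable wages = $6,748.10 − $335.39 = $6,412.71
Local income tax: $6,412.71 × 0.035 = $224.44
Federal tax withheld: $6,412.71 × 0.2607 = $1,671.79
Medicare tax: cap not yet reached, full $6,748.10 is subject → $6,748.10 × 0.0266 = $179.50
Group life insurance premium: $314.10
Wage garnishment: $6,748.10 × 0.027 = $182.20
Total deductions = $335.39 + $224.44 + $1,671.79 + $179.50 + $314.10 + $182.20 = $2,907.42
Net pay = $6,748.10 − $2,907.42 = $3,840.68

$3,840.68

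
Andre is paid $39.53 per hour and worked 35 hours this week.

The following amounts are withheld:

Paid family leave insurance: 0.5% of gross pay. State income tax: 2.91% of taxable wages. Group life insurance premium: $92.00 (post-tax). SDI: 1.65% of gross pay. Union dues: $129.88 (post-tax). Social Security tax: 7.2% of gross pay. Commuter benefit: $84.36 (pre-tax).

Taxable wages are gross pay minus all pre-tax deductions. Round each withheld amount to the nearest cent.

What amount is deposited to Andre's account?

$910.13

Gross pay: 35 × $39.53 = $1,383.55
Commuter benefit: $84.36
Taxable wages = $1,383.55 − $84.36 = $1,299.19
State income tax: $1,299.19 × 0.0291 = $37.81
SDI: $1,383.55 × 0.0165 = $22.83
Social Security tax: $1,383.55 × 0.072 = $99.62
Paid family leave insurance: $1,383.55 × 0.005 = $6.92
Union dues: $129.88
Group life insurance premium: $92.00
Total deductions = $84.36 + $37.81 + $22.83 + $99.62 + $6.92 + $129.88 + $92.00 = $473.42
Net pay = $1,383.55 − $473.42 = $910.13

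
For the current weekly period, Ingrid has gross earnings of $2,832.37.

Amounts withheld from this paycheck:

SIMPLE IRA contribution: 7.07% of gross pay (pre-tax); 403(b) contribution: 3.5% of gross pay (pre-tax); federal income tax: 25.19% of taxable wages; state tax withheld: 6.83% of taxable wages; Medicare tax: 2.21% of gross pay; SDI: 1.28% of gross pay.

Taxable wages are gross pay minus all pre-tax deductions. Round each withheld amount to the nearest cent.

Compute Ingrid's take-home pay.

$1,623.08

403(b) contribution: $2,832.37 × 0.035 = $99.13
SIMPLE IRA contribution: $2,832.37 × 0.0707 = $200.25
Pre-tax total = $99.13 + $200.25 = $299.38
Taxable wages = $2,832.37 − $299.38 = $2,532.99
Federal income tax: $2,532.99 × 0.2519 = $638.06
State tax withheld: $2,532.99 × 0.0683 = $173.00
SDI: $2,832.37 × 0.0128 = $36.25
Medicare tax: $2,832.37 × 0.0221 = $62.60
Total deductions = $99.13 + $200.25 + $638.06 + $173.00 + $36.25 + $62.60 = $1,209.29
Net pay = $2,832.37 − $1,209.29 = $1,623.08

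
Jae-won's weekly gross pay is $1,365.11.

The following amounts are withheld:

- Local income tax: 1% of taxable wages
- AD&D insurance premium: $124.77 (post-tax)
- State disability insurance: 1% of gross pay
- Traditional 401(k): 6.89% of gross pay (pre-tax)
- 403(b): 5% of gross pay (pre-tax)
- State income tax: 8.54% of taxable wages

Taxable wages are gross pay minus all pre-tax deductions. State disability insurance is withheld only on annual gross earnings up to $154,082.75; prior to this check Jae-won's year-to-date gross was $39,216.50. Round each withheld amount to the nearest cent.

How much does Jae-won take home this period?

403(b): $1,365.11 × 0.05 = $68.26
Traditional 401(k): $1,365.11 × 0.0689 = $94.06
Pre-tax total = $68.26 + $94.06 = $162.32
Taxable wages = $1,365.11 − $162.32 = $1,202.79
State income tax: $1,202.79 × 0.0854 = $102.72
Local income tax: $1,202.79 × 0.01 = $12.03
State disability insurance: cap not yet reached, full $1,365.11 is subject → $1,365.11 × 0.01 = $13.65
AD&D insurance premium: $124.77
Total deductions = $68.26 + $94.06 + $102.72 + $12.03 + $13.65 + $124.77 = $415.49
Net pay = $1,365.11 − $415.49 = $949.62

$949.62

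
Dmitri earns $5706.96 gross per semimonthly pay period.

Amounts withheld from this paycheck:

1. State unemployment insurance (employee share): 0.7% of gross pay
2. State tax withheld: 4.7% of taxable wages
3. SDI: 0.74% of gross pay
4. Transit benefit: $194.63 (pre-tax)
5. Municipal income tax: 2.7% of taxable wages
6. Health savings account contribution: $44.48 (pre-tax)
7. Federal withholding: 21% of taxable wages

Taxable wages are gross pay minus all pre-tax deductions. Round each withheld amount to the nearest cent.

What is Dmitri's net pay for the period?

$3832.80

Transit benefit: $194.63
Health savings account contribution: $44.48
Pre-tax total = $194.63 + $44.48 = $239.11
Taxable wages = $5706.96 − $239.11 = $5467.85
Federal withholding: $5467.85 × 0.21 = $1148.25
Municipal income tax: $5467.85 × 0.027 = $147.63
State tax withheld: $5467.85 × 0.047 = $256.99
State unemployment insurance (employee share): $5706.96 × 0.007 = $39.95
SDI: $5706.96 × 0.0074 = $42.23
Total deductions = $194.63 + $44.48 + $1148.25 + $147.63 + $256.99 + $39.95 + $42.23 = $1874.16
Net pay = $5706.96 − $1874.16 = $3832.80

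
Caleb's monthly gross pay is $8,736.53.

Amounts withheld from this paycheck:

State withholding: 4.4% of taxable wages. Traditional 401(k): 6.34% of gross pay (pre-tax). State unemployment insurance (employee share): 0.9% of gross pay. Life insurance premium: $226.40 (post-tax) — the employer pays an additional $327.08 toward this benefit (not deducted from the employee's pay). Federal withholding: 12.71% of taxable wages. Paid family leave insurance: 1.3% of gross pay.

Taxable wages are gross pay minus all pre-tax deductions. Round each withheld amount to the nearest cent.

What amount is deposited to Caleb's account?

Traditional 401(k): $8,736.53 × 0.0634 = $553.90
Taxable wages = $8,736.53 − $553.90 = $8,182.63
Federal withholding: $8,182.63 × 0.1271 = $1,040.01
State withholding: $8,182.63 × 0.044 = $360.04
State unemployment insurance (employee share): $8,736.53 × 0.009 = $78.63
Paid family leave insurance: $8,736.53 × 0.013 = $113.57
Life insurance premium: $226.40
(Employer's $327.08 toward life insurance premium is not withheld from the employee.)
Total deductions = $553.90 + $1,040.01 + $360.04 + $78.63 + $113.57 + $226.40 = $2,372.55
Net pay = $8,736.53 − $2,372.55 = $6,363.98

$6,363.98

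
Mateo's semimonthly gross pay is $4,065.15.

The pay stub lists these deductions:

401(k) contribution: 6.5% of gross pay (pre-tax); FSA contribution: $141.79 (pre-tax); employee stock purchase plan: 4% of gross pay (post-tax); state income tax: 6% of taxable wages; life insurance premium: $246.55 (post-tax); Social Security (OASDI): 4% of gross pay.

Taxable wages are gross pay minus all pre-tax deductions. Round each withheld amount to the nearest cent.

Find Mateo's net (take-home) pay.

$2,867.81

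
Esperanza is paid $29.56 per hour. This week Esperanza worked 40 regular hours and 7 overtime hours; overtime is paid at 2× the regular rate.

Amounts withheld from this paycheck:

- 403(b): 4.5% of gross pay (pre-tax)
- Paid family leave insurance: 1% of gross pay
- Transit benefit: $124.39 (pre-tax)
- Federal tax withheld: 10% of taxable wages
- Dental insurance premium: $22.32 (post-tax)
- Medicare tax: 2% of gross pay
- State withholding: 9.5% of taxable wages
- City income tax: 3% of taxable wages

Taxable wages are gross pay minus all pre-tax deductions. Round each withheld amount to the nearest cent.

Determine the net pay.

Regular pay: 40 × $29.56 = $1182.40
Overtime pay: 7 × $29.56 × 2 = $413.84
Gross pay = $1182.40 + $413.84 = $1596.24
403(b): $1596.24 × 0.045 = $71.83
Transit benefit: $124.39
Pre-tax total = $71.83 + $124.39 = $196.22
Taxable wages = $1596.24 − $196.22 = $1400.02
Federal tax withheld: $1400.02 × 0.1 = $140.00
State withholding: $1400.02 × 0.095 = $133.00
City income tax: $1400.02 × 0.03 = $42.00
Paid family leave insurance: $1596.24 × 0.01 = $15.96
Medicare tax: $1596.24 × 0.02 = $31.92
Dental insurance premium: $22.32
Total deductions = $71.83 + $124.39 + $140.00 + $133.00 + $42.00 + $15.96 + $31.92 + $22.32 = $581.42
Net pay = $1596.24 − $581.42 = $1014.82

$1014.82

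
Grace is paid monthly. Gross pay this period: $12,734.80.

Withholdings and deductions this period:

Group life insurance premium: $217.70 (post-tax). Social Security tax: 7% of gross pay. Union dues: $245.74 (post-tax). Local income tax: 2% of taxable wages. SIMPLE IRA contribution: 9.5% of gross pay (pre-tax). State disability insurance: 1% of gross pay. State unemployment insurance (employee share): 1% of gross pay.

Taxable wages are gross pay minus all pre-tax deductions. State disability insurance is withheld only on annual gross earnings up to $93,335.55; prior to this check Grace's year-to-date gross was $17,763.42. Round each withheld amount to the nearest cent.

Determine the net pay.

SIMPLE IRA contribution: $12,734.80 × 0.095 = $1,209.81
Taxable wages = $12,734.80 − $1,209.81 = $11,524.99
Local income tax: $11,524.99 × 0.02 = $230.50
State disability insurance: cap not yet reached, full $12,734.80 is subject → $12,734.80 × 0.01 = $127.35
Social Security tax: $12,734.80 × 0.07 = $891.44
State unemployment insurance (employee share): $12,734.80 × 0.01 = $127.35
Union dues: $245.74
Group life insurance premium: $217.70
Total deductions = $1,209.81 + $230.50 + $127.35 + $891.44 + $127.35 + $245.74 + $217.70 = $3,049.89
Net pay = $12,734.80 − $3,049.89 = $9,684.91

$9,684.91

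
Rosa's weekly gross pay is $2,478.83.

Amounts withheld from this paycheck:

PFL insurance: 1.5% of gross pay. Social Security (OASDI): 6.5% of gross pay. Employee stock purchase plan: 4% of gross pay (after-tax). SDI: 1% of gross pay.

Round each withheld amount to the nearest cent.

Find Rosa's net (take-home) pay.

$2,156.59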